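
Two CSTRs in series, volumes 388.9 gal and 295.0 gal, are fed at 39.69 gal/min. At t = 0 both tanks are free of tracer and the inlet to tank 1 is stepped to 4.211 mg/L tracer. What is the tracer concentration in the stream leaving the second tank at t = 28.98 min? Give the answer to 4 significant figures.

3.573 mg/L

Species balance on tank i: dCᵢ/dt = (Cᵢ₋₁ − Cᵢ)/τᵢ with τᵢ = Vᵢ/Q.
τ₁ = 388.9/39.69 = 9.79844 min; τ₂ = 295.0/39.69 = 7.43260 min.
Solving the cascade with C₁(0)=C₂(0)=0 gives C₂(t) = C_in[1 − (τ₁ e^(−t/τ₁) − τ₂ e^(−t/τ₂))/(τ₁ − τ₂)].
At t = 28.98: e^(−t/τ₁) = 0.0519427, e^(−t/τ₂) = 0.0202614.
C₂ = 4.211·[1 − (9.79844·0.0519427 − 7.43260·0.0202614)/(2.36584)] = 4.211·0.848526 = 3.57314 mg/L.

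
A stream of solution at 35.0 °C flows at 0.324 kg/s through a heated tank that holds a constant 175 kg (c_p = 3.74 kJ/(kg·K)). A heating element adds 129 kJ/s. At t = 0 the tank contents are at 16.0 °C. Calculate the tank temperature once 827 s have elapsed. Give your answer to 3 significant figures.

M c_p dT/dt = ṁ c_p (T_in − T) + Q̇.
Rearrange: dT/dt = (T_ss − T)/τ with τ = M/ṁ = 540.12 s and T_ss = T_in + Q̇/(ṁ c_p) = 141.46 °C.
Integrating: T(t) = T_ss + (T₀ − T_ss) e^(−t/τ).
T(827) = 141.46 + (-125.46)·e^(−827/540.12) = 141.46 + (-125.46)·0.21629 = 114.32 °C.

114 °C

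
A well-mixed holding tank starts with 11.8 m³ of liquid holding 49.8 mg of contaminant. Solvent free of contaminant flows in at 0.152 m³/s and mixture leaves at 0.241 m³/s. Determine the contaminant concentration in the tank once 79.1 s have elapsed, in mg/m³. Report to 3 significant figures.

0.895 mg/m³

Total volume: dV/dt = Q_in − Q_out = -0.089000 m³/s, so V(t) = 11.8 − 0.089000 t and V(79.1) = 4.7601 m³.
Species balance (pure solvent in): dm/dt = −Q_out · m/V(t).
dm/m = −Q_out dt/(V₀ − 0.089000 t); integrating gives ln(m/m₀) = −(Q_out/(Q_in−Q_out)) ln(V/V₀).
m = m₀ (V₀/V)^(Q_out/(Q_in−Q_out)) = 49.8 × (11.8/4.7601)^(-2.7079) = 4.2620 mg.
C = m/V = 4.2620/4.7601 = 0.89535 mg/m³.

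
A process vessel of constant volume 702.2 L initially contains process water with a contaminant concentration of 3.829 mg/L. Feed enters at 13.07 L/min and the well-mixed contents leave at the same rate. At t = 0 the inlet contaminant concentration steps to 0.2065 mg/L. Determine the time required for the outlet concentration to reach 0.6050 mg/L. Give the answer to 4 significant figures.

Transient balance on the dissolved component: V dC/dt = Q(C_in − C), so τ = V/Q = 53.7261 min.
C(t) = C_in + (C₀ − C_in) e^(−t/τ). Set C = 0.6050 and solve for t:
e^(−t/τ) = (C − C_in)/(C₀ − C_in) = (0.6050 − 0.2065)/(3.829 − 0.2065) = 0.110007
t = −τ ln(…) = 53.7261 × 2.20721 = 118.585 min.

118.6 min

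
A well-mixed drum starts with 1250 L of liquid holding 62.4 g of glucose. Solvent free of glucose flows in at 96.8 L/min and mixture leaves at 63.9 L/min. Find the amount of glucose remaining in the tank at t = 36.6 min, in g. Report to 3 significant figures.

Total volume: dV/dt = Q_in − Q_out = 32.900 L/min, so V(t) = 1250 + 32.900 t and V(36.6) = 2454.1 L.
Solute balance: dm/dt = 0 − Q_out C = −Q_out m/V(t).
dm/m = −Q_out dt/(V₀ + 32.900 t); integrating gives ln(m/m₀) = −(Q_out/(Q_in−Q_out)) ln(V/V₀).
m = m₀ (V₀/V)^(Q_out/(Q_in−Q_out)) = 62.4 × (1250/2454.1)^(1.9422) = 16.832 g.

16.8 g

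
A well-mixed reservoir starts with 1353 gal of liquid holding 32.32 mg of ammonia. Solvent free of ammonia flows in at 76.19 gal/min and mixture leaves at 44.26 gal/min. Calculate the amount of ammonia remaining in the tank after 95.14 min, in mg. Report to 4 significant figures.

Total volume: dV/dt = Q_in − Q_out = 31.9300 gal/min, so V(t) = 1353 + 31.9300 t and V(95.14) = 4390.82 gal.
Solute balance: dm/dt = 0 − Q_out C = −Q_out m/V(t).
dm/m = −Q_out dt/(V₀ + 31.9300 t); integrating gives ln(m/m₀) = −(Q_out/(Q_in−Q_out)) ln(V/V₀).
m = m₀ (V₀/V)^(Q_out/(Q_in−Q_out)) = 32.32 × (1353/4390.82)^(1.38616) = 6.32123 mg.

6.321 mg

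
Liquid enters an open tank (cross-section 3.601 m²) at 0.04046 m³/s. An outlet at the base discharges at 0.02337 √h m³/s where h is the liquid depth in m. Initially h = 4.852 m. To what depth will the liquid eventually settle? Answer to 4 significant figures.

Level balance: A dh/dt = 0.04046 − 0.02337 √h. Setting dh/dt = 0:
Q_in = 0.02337 √h_ss ⇒ √h_ss = 0.04046/0.02337 = 1.73128.
h_ss = 1.73128² = 2.99733 m. (Since h₀ = 4.852 m > h_ss, the level will fall toward this value.)

2.997 m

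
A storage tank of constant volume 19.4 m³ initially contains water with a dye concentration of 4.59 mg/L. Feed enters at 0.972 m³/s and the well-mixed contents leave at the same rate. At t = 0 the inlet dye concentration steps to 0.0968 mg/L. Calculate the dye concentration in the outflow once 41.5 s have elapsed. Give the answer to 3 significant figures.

Unsteady species balance (constant V, well mixed): V dC/dt = Q(C_in − C).
Rewrite as dC/dt + C/τ = C_in/τ, τ = V/Q = 19.959 s.
This is linear first-order; C(t) = C_in + (C₀ − C_in) e^(−t/τ).
C(41.5) = 0.0968 + (4.59 − 0.0968)·e^(−41.5/19.959) = 0.0968 + (4.4932)·0.12502 = 0.65854 mg/L.

0.659 mg/L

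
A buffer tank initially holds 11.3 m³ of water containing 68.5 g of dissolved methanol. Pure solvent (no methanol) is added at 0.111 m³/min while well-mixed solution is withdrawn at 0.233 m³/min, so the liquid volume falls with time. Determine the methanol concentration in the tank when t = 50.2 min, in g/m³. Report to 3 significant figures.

Let m(t) be the amount of methanol. Volume: V(t) = V₀ + (Q_in − Q_out) t = 11.3 − 0.12200 t; V(50.2) = 5.1756 m³.
Solute balance: dm/dt = 0 − Q_out C = −Q_out m/V(t).
dm/m = −Q_out dt/(V₀ − 0.12200 t); integrating gives ln(m/m₀) = −(Q_out/(Q_in−Q_out)) ln(V/V₀).
m = m₀ (V₀/V)^(Q_out/(Q_in−Q_out)) = 68.5 × (11.3/5.1756)^(-1.9098) = 15.418 g.
C = m/V = 15.418/5.1756 = 2.9790 g/m³.

2.98 g/m³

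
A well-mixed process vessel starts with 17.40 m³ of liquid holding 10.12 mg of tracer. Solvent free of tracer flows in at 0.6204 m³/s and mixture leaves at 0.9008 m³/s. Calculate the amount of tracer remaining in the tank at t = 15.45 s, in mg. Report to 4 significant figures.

4.034 mg

Let m(t) be the amount of tracer. Volume: V(t) = V₀ + (Q_in − Q_out) t = 17.40 − 0.280400 t; V(15.45) = 13.0678 m³.
No tracer enters, so dm/dt = −Q_out · (m/V).
Separate: dm/m = −Q_out dt/V(t) ⇒ ln(m/m₀) = −(Q_out/(Q_in−Q_out)) ln(V/V₀).
m = m₀ (V₀/V)^(Q_out/(Q_in−Q_out)) = 10.12 × (17.40/13.0678)^(-3.21255) = 4.03378 mg.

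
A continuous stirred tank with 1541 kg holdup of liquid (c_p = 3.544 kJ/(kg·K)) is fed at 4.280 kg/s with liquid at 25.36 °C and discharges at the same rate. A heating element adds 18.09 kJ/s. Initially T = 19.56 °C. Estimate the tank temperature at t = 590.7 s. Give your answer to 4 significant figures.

M c_p dT/dt = ṁ c_p (T_in − T) + Q̇.
Rearrange: dT/dt = (T_ss − T)/τ with τ = M/ṁ = 360.047 s and T_ss = T_in + Q̇/(ṁ c_p) = 26.5526 °C.
This is linear first-order; T(t) = T_ss + (T₀ − T_ss) e^(−t/τ).
T(590.7) = 26.5526 + (-6.99262)·e^(−590.7/360.047) = 26.5526 + (-6.99262)·0.193860 = 25.1970 °C.

25.20 °C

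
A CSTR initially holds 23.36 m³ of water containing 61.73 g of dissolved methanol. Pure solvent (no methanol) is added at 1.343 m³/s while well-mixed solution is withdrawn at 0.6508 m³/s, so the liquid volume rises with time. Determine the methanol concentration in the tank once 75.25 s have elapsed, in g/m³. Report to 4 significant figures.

Total volume: dV/dt = Q_in − Q_out = 0.692200 m³/s, so V(t) = 23.36 + 0.692200 t and V(75.25) = 75.4480 m³.
Solute balance: dm/dt = 0 − Q_out C = −Q_out m/V(t).
Separate: dm/m = −Q_out dt/V(t) ⇒ ln(m/m₀) = −(Q_out/(Q_in−Q_out)) ln(V/V₀).
m = m₀ (V₀/V)^(Q_out/(Q_in−Q_out)) = 61.73 × (23.36/75.4480)^(0.940191) = 20.5010 g.
C = m/V = 20.5010/75.4480 = 0.271723 g/m³.

0.2717 g/m³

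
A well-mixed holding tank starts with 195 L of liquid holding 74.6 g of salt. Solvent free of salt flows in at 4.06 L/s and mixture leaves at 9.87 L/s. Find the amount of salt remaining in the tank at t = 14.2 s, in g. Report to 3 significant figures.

29.3 g

Total volume: dV/dt = Q_in − Q_out = -5.8100 L/s, so V(t) = 195 − 5.8100 t and V(14.2) = 112.50 L.
Species balance (pure solvent in): dm/dt = −Q_out · m/V(t).
dm/m = −Q_out dt/(V₀ − 5.8100 t); integrating gives ln(m/m₀) = −(Q_out/(Q_in−Q_out)) ln(V/V₀).
m = m₀ (V₀/V)^(Q_out/(Q_in−Q_out)) = 74.6 × (195/112.50)^(-1.6988) = 29.303 g.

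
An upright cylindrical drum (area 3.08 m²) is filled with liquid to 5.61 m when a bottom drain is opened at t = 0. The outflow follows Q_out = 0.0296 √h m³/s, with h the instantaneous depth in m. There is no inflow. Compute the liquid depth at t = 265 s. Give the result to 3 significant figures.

1.20 m

A dh/dt = −Q_out = −0.0296 √h.
This is separable: 2 d(√h)/dt = −0.0296/A, so √h = √h₀ − (0.0296/(2A)) t.
√h = √5.61 − 0.0296·265/(2·3.08) = 2.3685 − 1.2734 = 1.0952.
h = 1.0952² = 1.1994 m.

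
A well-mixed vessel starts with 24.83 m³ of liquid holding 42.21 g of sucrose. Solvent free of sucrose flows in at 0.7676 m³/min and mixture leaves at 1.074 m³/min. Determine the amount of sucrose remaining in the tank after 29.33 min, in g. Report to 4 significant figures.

8.738 g

Total volume: dV/dt = Q_in − Q_out = -0.306400 m³/min, so V(t) = 24.83 − 0.306400 t and V(29.33) = 15.8433 m³.
No sucrose enters, so dm/dt = −Q_out · (m/V).
dm/m = −Q_out dt/(V₀ − 0.306400 t); integrating gives ln(m/m₀) = −(Q_out/(Q_in−Q_out)) ln(V/V₀).
m = m₀ (V₀/V)^(Q_out/(Q_in−Q_out)) = 42.21 × (24.83/15.8433)^(-3.50522) = 8.73849 g.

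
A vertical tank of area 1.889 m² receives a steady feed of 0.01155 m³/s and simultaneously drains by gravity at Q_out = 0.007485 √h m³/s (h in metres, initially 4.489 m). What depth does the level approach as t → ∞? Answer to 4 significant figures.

2.381 m

Unsteady balance on liquid volume: A dh/dt = Q_in − 0.007485 √h. At steady state dh/dt = 0:
Q_in = 0.007485 √h_ss ⇒ √h_ss = 0.01155/0.007485 = 1.54309.
h_ss = 1.54309² = 2.38111 m. (Since h₀ = 4.489 m > h_ss, the level will fall toward this value.)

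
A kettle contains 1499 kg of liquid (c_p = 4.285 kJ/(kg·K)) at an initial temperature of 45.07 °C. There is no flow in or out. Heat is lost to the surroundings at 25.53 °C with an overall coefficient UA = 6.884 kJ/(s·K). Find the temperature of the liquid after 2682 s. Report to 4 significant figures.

26.63 °C

M c_p dT/dt = −UA(T − T_amb).
dT/dt = (T_ss − T)/τ with T_ss = T_amb = 25.5300 °C, τ = M c_p/UA = 1499·4.285/6.884 = 933.064 s.
Solution: T(t) = T_ss + (T₀ − T_ss) e^(−t/τ).
T(2682) = 25.5300 + (19.5400)·0.0564500 = 26.6330 °C.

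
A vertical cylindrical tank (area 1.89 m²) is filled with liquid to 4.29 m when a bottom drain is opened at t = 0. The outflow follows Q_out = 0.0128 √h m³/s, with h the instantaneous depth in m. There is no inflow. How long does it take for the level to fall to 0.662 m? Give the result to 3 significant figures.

371 s

A dh/dt = −Q_out = −0.0128 √h.
∫ h^(−1/2) dh = −(0.0128/A) ∫ dt, giving 2√h = 2√h₀ − (0.0128/A) t.
t = 2A(√h₀ − √h)/0.0128 = 2·1.89·(√4.29 − √0.662)/0.0128
  = 3.7800 × (2.0712 − 0.81363) / 0.0128 = 371.38 s.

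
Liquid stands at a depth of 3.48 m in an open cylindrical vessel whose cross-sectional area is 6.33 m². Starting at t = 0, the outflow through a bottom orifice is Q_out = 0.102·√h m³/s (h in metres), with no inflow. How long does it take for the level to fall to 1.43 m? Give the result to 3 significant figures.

With no inflow, A dh/dt = −0.102 √h.
Separate and integrate: 2(√h − √h₀) = −(0.102/A) t.
t = 2A(√h₀ − √h)/0.102 = 2·6.33·(√3.48 − √1.43)/0.102
  = 12.660 × (1.8655 − 1.1958) / 0.102 = 83.115 s.

83.1 s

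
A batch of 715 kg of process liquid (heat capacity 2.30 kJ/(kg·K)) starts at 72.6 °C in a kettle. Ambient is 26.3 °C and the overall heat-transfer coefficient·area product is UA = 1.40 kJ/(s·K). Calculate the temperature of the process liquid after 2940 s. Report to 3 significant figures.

Lumped-capacitance energy balance: M c_p dT/dt = UA(T_amb − T).
dT/dt = (T_ss − T)/τ with T_ss = T_amb = 26.300 °C, τ = M c_p/UA = 715·2.30/1.40 = 1174.6 s.
Solution: T(t) = T_ss + (T₀ − T_ss) e^(−t/τ).
T(2940) = 26.300 + (46.300)·0.081848 = 30.090 °C.

30.1 °C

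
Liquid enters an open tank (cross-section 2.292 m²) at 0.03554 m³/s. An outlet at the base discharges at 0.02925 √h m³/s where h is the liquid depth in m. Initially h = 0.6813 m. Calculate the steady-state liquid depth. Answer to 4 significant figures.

1.476 m

A dh/dt = Q_in − 0.02925 √h. Steady state requires inflow = outflow:
Q_in = 0.02925 √h_ss ⇒ √h_ss = 0.03554/0.02925 = 1.21504.
h_ss = 1.21504² = 1.47633 m. (Since h₀ = 0.6813 m < h_ss, the level will rise toward this value.)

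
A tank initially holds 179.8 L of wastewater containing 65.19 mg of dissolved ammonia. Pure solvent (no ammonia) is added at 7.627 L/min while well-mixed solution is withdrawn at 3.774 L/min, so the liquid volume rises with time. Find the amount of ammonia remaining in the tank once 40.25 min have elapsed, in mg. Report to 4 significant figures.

Let m(t) be the amount of ammonia. Volume: V(t) = V₀ + (Q_in − Q_out) t = 179.8 + 3.85300 t; V(40.25) = 334.883 L.
Solute balance: dm/dt = 0 − Q_out C = −Q_out m/V(t).
dm/m = −Q_out dt/(V₀ + 3.85300 t); integrating gives ln(m/m₀) = −(Q_out/(Q_in−Q_out)) ln(V/V₀).
m = m₀ (V₀/V)^(Q_out/(Q_in−Q_out)) = 65.19 × (179.8/334.883)^(0.979496) = 35.4499 mg.

35.45 mg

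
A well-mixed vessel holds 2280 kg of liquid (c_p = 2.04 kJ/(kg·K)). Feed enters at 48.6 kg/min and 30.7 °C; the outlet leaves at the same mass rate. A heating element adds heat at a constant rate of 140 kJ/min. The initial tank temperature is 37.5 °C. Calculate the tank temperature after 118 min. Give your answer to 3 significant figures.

32.5 °C

M c_p dT/dt = ṁ c_p (T_in − T) + Q̇.
τ = M/ṁ = 46.914 min; T_ss = T_in + Q̇/(ṁ c_p) = 30.7 + 140/(48.6·2.04) = 32.112 °C.
This is linear first-order; T(t) = T_ss + (T₀ − T_ss) e^(−t/τ).
T(118) = 32.112 + (5.3879)·e^(−118/46.914) = 32.112 + (5.3879)·0.080842 = 32.548 °C.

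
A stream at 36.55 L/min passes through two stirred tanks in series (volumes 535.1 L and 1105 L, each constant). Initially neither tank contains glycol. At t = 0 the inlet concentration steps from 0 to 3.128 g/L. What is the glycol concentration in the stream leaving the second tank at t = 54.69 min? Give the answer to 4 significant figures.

2.204 g/L

Species balance on tank i: dCᵢ/dt = (Cᵢ₋₁ − Cᵢ)/τᵢ with τᵢ = Vᵢ/Q.
τ₁ = 535.1/36.55 = 14.6402 min; τ₂ = 1105/36.55 = 30.2326 min.
Tank 1: C₁ = C_in(1 − e^(−t/τ₁)). Tank 2 (τ₁ ≠ τ₂): C₂ = C_in[1 − (τ₁ e^(−t/τ₁) − τ₂ e^(−t/τ₂))/(τ₁ − τ₂)].
At t = 54.69: e^(−t/τ₁) = 0.0238589, e^(−t/τ₂) = 0.163822.
C₂ = 3.128·[1 − (14.6402·0.0238589 − 30.2326·0.163822)/(-15.5923)] = 3.128·0.704762 = 2.20450 g/L.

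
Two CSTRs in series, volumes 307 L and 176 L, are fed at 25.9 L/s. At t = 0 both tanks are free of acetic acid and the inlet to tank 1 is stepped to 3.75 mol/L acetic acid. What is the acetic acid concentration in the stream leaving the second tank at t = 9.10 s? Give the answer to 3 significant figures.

Species balance on tank i: dCᵢ/dt = (Cᵢ₋₁ − Cᵢ)/τᵢ with τᵢ = Vᵢ/Q.
τ₁ = 307/25.9 = 11.853 s; τ₂ = 176/25.9 = 6.7954 s.
Tank 1: C₁ = C_in(1 − e^(−t/τ₁)). Tank 2 (τ₁ ≠ τ₂): C₂ = C_in[1 − (τ₁ e^(−t/τ₁) − τ₂ e^(−t/τ₂))/(τ₁ − τ₂)].
At t = 9.10: e^(−t/τ₁) = 0.46407, e^(−t/τ₂) = 0.26207.
C₂ = 3.75·[1 − (11.853·0.46407 − 6.7954·0.26207)/(5.0579)] = 3.75·0.26454 = 0.99202 mol/L.

0.992 mol/L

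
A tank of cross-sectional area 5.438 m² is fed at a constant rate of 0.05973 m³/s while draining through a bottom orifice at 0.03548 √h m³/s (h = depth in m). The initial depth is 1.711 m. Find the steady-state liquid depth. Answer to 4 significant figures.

A dh/dt = Q_in − 0.03548 √h. Steady state requires inflow = outflow:
Q_in = 0.03548 √h_ss ⇒ √h_ss = 0.05973/0.03548 = 1.68348.
h_ss = 1.68348² = 2.83412 m. (Since h₀ = 1.711 m < h_ss, the level will rise toward this value.)

2.834 m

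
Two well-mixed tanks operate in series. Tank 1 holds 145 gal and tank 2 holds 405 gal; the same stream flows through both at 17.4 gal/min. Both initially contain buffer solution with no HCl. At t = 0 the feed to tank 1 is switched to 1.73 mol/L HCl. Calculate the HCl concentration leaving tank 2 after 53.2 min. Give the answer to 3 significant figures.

1.46 mol/L

Each tank obeys Vᵢ dCᵢ/dt = Q(Cᵢ₋₁ − Cᵢ), so τᵢ = Vᵢ/Q.
τ₁ = 145/17.4 = 8.3333 min; τ₂ = 405/17.4 = 23.276 min.
Solving the cascade with C₁(0)=C₂(0)=0 gives C₂(t) = C_in[1 − (τ₁ e^(−t/τ₁) − τ₂ e^(−t/τ₂))/(τ₁ − τ₂)].
At t = 53.2: e^(−t/τ₁) = 0.0016884, e^(−t/τ₂) = 0.10171.
C₂ = 1.73·[1 − (8.3333·0.0016884 − 23.276·0.10171)/(-14.943)] = 1.73·0.84251 = 1.4575 mol/L.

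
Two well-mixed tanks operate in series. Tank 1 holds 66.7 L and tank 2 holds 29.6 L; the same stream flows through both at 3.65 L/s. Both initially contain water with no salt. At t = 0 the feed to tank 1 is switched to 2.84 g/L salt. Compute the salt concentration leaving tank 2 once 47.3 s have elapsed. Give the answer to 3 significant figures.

2.46 g/L

Time constants: τᵢ = Vᵢ/Q for each well-mixed tank.
τ₁ = 66.7/3.65 = 18.274 s; τ₂ = 29.6/3.65 = 8.1096 s.
Tank 1: C₁ = C_in(1 − e^(−t/τ₁)). Tank 2 (τ₁ ≠ τ₂): C₂ = C_in[1 − (τ₁ e^(−t/τ₁) − τ₂ e^(−t/τ₂))/(τ₁ − τ₂)].
At t = 47.3: e^(−t/τ₁) = 0.075142, e^(−t/τ₂) = 0.0029304.
C₂ = 2.84·[1 − (18.274·0.075142 − 8.1096·0.0029304)/(10.164)] = 2.84·0.86725 = 2.4630 g/L.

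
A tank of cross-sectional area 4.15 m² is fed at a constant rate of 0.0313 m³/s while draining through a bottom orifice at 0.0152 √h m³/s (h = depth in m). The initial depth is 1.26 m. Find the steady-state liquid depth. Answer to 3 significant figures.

Unsteady balance on liquid volume: A dh/dt = Q_in − 0.0152 √h. At steady state dh/dt = 0:
Q_in = 0.0152 √h_ss ⇒ √h_ss = 0.0313/0.0152 = 2.0592.
h_ss = 2.0592² = 4.2403 m. (Since h₀ = 1.26 m < h_ss, the level will rise toward this value.)

4.24 m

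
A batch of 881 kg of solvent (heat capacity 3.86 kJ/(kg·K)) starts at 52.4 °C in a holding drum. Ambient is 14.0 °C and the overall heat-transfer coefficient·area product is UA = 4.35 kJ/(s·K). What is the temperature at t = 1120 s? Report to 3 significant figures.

23.2 °C

First-law balance (no shaft work): M c_p dT/dt = −UA(T − T_amb).
dT/dt = (T_ss − T)/τ with T_ss = T_amb = 14.000 °C, τ = M c_p/UA = 881·3.86/4.35 = 781.76 s.
This is linear first-order; T(t) = T_ss + (T₀ − T_ss) e^(−t/τ).
T(1120) = 14.000 + (38.400)·0.23867 = 23.165 °C.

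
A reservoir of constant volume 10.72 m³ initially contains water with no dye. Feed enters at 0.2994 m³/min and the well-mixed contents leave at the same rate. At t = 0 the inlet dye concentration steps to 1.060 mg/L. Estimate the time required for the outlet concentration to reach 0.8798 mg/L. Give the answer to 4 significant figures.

63.44 min

Species balance on the tank: V dC/dt = Q(C_in − C), so τ = V/Q = 35.8049 min.
C(t) = C_in + (C₀ − C_in) e^(−t/τ). Set C = 0.8798 and solve for t:
e^(−t/τ) = (C − C_in)/(C₀ − C_in) = (0.8798 − 1.060)/(0 − 1.060) = 0.170000
t = −τ ln(…) = 35.8049 × 1.77196 = 63.4448 min.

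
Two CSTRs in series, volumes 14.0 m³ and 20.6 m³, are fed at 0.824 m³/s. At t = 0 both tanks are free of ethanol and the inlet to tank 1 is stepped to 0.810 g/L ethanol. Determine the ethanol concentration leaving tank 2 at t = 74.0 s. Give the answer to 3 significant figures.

Time constants: τᵢ = Vᵢ/Q for each well-mixed tank.
τ₁ = 14.0/0.824 = 16.990 s; τ₂ = 20.6/0.824 = 25.000 s.
Tank 1: C₁ = C_in(1 − e^(−t/τ₁)). Tank 2 (τ₁ ≠ τ₂): C₂ = C_in[1 − (τ₁ e^(−t/τ₁) − τ₂ e^(−t/τ₂))/(τ₁ − τ₂)].
At t = 74.0: e^(−t/τ₁) = 0.012837, e^(−t/τ₂) = 0.051819.
C₂ = 0.810·[1 − (16.990·0.012837 − 25.000·0.051819)/(-8.0097)] = 0.810·0.86549 = 0.70105 g/L.

0.701 g/L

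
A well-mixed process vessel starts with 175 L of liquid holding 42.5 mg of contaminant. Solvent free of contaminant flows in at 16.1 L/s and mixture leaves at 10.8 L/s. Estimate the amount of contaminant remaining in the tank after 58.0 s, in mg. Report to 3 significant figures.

5.38 mg

Let m(t) be the amount of contaminant. Volume: V(t) = V₀ + (Q_in − Q_out) t = 175 + 5.3000 t; V(58.0) = 482.40 L.
No contaminant enters, so dm/dt = −Q_out · (m/V).
Separate: dm/m = −Q_out dt/V(t) ⇒ ln(m/m₀) = −(Q_out/(Q_in−Q_out)) ln(V/V₀).
m = m₀ (V₀/V)^(Q_out/(Q_in−Q_out)) = 42.5 × (175/482.40)^(2.0377) = 5.3831 mg.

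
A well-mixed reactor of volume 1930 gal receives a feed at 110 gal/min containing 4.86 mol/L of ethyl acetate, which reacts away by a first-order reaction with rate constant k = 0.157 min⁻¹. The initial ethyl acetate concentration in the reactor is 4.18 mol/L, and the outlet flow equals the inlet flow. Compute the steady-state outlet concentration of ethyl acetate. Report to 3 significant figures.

Accumulation = in − out − consumed: V dC/dt = Q C_in − Q C − k V C.
At steady state: 0 = Q C_in − (Q + kV) C_ss, so C_ss = Q C_in/(Q + kV).
C_ss = 110·4.86/(110 + 0.157·1930) = 534.60/413.01 = 1.2944 mol/L.

1.29 mol/L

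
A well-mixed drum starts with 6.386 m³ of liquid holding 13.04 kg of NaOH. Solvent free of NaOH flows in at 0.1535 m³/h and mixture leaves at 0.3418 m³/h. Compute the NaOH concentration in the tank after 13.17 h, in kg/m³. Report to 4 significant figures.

1.368 kg/m³

Let m(t) be the amount of NaOH. Volume: V(t) = V₀ + (Q_in − Q_out) t = 6.386 − 0.188300 t; V(13.17) = 3.90609 m³.
Solute balance: dm/dt = 0 − Q_out C = −Q_out m/V(t).
Separate: dm/m = −Q_out dt/V(t) ⇒ ln(m/m₀) = −(Q_out/(Q_in−Q_out)) ln(V/V₀).
m = m₀ (V₀/V)^(Q_out/(Q_in−Q_out)) = 13.04 × (6.386/3.90609)^(-1.81519) = 5.34268 kg.
C = m/V = 5.34268/3.90609 = 1.36778 kg/m³.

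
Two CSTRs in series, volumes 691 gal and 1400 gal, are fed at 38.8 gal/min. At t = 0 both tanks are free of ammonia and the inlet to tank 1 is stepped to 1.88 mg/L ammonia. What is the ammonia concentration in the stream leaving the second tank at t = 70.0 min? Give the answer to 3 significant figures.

Species balance on tank i: dCᵢ/dt = (Cᵢ₋₁ − Cᵢ)/τᵢ with τᵢ = Vᵢ/Q.
τ₁ = 691/38.8 = 17.809 min; τ₂ = 1400/38.8 = 36.082 min.
Tank 1: C₁ = C_in(1 − e^(−t/τ₁)). Tank 2 (τ₁ ≠ τ₂): C₂ = C_in[1 − (τ₁ e^(−t/τ₁) − τ₂ e^(−t/τ₂))/(τ₁ − τ₂)].
At t = 70.0: e^(−t/τ₁) = 0.019633, e^(−t/τ₂) = 0.14370.
C₂ = 1.88·[1 − (17.809·0.019633 − 36.082·0.14370)/(-18.273)] = 1.88·0.73538 = 1.3825 mg/L.

1.38 mg/L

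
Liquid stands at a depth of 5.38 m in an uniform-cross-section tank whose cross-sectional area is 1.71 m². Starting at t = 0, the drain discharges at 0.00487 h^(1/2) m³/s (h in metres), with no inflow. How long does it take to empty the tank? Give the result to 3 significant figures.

1630 s

A dh/dt = −Q_out = −0.00487 √h.
Separate and integrate: 2(√h − √h₀) = −(0.00487/A) t.
Tank is empty when √h = 0: t_empty = 2A√h₀/0.00487.
t_empty = 2·1.71·√5.38/0.00487 = 3.4200·2.3195/0.00487 = 1628.9 s.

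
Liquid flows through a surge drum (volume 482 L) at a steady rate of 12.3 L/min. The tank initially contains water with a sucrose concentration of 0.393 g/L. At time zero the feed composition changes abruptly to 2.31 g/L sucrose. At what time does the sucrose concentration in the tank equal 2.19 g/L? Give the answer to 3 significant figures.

109 min

Species balance: V dC/dt = Q(C_in − C) ⇒ τ = V/Q = 39.187 min.
C(t) = C_in + (C₀ − C_in) e^(−t/τ). Set C = 2.19 and solve for t:
e^(−t/τ) = (C − C_in)/(C₀ − C_in) = (2.19 − 2.31)/(0.393 − 2.31) = 0.062598
t = −τ ln(…) = 39.187 × 2.7710 = 108.59 min.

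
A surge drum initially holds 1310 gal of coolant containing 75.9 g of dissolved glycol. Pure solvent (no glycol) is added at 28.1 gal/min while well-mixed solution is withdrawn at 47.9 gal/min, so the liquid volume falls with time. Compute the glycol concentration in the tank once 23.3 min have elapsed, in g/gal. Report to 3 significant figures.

Total volume: dV/dt = Q_in − Q_out = -19.800 gal/min, so V(t) = 1310 − 19.800 t and V(23.3) = 848.66 gal.
Species balance (pure solvent in): dm/dt = −Q_out · m/V(t).
Separate: dm/m = −Q_out dt/V(t) ⇒ ln(m/m₀) = −(Q_out/(Q_in−Q_out)) ln(V/V₀).
m = m₀ (V₀/V)^(Q_out/(Q_in−Q_out)) = 75.9 × (1310/848.66)^(-2.4192) = 26.554 g.
C = m/V = 26.554/848.66 = 0.031290 g/gal.

0.0313 g/gal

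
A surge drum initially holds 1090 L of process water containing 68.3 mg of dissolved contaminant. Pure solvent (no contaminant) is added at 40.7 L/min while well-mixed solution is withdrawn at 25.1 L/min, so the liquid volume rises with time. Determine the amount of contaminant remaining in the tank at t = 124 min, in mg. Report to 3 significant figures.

Let m(t) be the amount of contaminant. Volume: V(t) = V₀ + (Q_in − Q_out) t = 1090 + 15.600 t; V(124) = 3024.4 L.
No contaminant enters, so dm/dt = −Q_out · (m/V).
Separate: dm/m = −Q_out dt/V(t) ⇒ ln(m/m₀) = −(Q_out/(Q_in−Q_out)) ln(V/V₀).
m = m₀ (V₀/V)^(Q_out/(Q_in−Q_out)) = 68.3 × (1090/3024.4)^(1.6090) = 13.222 mg.

13.2 mg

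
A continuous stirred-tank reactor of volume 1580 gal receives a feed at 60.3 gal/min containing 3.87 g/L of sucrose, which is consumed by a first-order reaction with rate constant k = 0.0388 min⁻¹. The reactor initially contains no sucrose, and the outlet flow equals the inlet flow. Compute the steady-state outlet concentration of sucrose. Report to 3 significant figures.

1.92 g/L

Species balance: V dC/dt = Q C_in − Q C − k V C.
At steady state: 0 = Q C_in − (Q + kV) C_ss, so C_ss = Q C_in/(Q + kV).
C_ss = 60.3·3.87/(60.3 + 0.0388·1580) = 233.36/121.60 = 1.9190 g/L.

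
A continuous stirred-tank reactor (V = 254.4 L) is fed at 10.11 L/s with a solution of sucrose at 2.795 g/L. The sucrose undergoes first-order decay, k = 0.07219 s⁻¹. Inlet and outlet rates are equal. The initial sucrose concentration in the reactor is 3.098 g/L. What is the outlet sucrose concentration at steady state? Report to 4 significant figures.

0.9924 g/L

Accumulation = in − out − consumed: V dC/dt = Q C_in − Q C − k V C.
Steady state (dC/dt = 0): C_ss = Q C_in/(Q + kV) = C_in/(1 + kV/Q).
C_ss = 10.11·2.795/(10.11 + 0.07219·254.4) = 28.2574/28.4751 = 0.992355 g/L.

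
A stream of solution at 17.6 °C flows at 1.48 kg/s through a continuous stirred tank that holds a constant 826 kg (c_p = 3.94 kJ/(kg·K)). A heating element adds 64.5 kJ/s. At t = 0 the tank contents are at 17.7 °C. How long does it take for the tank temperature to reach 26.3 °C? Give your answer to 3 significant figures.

857 s

M c_p dT/dt = ṁ c_p (T_in − T) + Q̇.
τ = M/ṁ = 558.11 s; T_ss = T_in + Q̇/(ṁ c_p) = 28.661 °C.
T(t) = T_ss + (T₀ − T_ss) e^(−t/τ). Set T = 26.3:
e^(−t/τ) = (26.3 − 28.661)/(17.7 − 28.661) = 0.21541
t = −558.11 · ln(0.21541) = 856.81 s.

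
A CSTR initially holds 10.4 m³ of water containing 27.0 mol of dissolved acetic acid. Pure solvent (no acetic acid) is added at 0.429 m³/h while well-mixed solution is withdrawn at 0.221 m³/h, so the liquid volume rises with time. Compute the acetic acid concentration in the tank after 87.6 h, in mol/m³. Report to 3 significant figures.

0.322 mol/m³

Let m(t) be the amount of acetic acid. Volume: V(t) = V₀ + (Q_in − Q_out) t = 10.4 + 0.20800 t; V(87.6) = 28.621 m³.
Species balance (pure solvent in): dm/dt = −Q_out · m/V(t).
dm/m = −Q_out dt/(V₀ + 0.20800 t); integrating gives ln(m/m₀) = −(Q_out/(Q_in−Q_out)) ln(V/V₀).
m = m₀ (V₀/V)^(Q_out/(Q_in−Q_out)) = 27.0 × (10.4/28.621)^(1.0625) = 9.2095 mol.
C = m/V = 9.2095/28.621 = 0.32178 mol/m³.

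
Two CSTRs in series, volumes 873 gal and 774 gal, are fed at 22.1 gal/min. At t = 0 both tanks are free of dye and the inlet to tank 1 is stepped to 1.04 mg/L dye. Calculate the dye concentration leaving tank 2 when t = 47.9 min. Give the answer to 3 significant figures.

Time constants: τᵢ = Vᵢ/Q for each well-mixed tank.
τ₁ = 873/22.1 = 39.502 min; τ₂ = 774/22.1 = 35.023 min.
Solving the cascade with C₁(0)=C₂(0)=0 gives C₂(t) = C_in[1 − (τ₁ e^(−t/τ₁) − τ₂ e^(−t/τ₂))/(τ₁ − τ₂)].
At t = 47.9: e^(−t/τ₁) = 0.29743, e^(−t/τ₂) = 0.25470.
C₂ = 1.04·[1 − (39.502·0.29743 − 35.023·0.25470)/(4.4796)] = 1.04·0.36849 = 0.38323 mg/L.

0.383 mg/L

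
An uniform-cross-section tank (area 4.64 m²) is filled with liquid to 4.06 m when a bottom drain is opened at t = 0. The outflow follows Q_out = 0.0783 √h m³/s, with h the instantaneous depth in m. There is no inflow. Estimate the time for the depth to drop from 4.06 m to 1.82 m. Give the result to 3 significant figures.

Volume balance on the tank: A dh/dt = −0.0783 √h.
Separate and integrate: 2(√h − √h₀) = −(0.0783/A) t.
t = 2A(√h₀ − √h)/0.0783 = 2·4.64·(√4.06 − √1.82)/0.0783
  = 9.2800 × (2.0149 − 1.3491) / 0.0783 = 78.918 s.

78.9 s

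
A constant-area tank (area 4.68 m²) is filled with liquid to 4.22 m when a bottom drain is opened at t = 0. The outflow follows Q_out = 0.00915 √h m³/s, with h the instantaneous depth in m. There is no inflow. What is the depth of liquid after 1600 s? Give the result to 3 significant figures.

0.240 m

Accumulation of liquid (constant cross-section A): A dh/dt = −0.00915 √h.
Separate and integrate: 2(√h − √h₀) = −(0.00915/A) t.
√h = √4.22 − 0.00915·1600/(2·4.68) = 2.0543 − 1.5641 = 0.49016.
h = 0.49016² = 0.24026 m.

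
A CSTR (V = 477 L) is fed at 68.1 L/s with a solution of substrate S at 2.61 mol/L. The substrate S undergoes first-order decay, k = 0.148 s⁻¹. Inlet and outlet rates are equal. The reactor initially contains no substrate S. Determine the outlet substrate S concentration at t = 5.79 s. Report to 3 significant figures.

1.04 mol/L

Species balance: V dC/dt = Q C_in − Q C − k V C.
This is linear with rate a = Q/V + k = 0.29077 s⁻¹.
C_ss = Q C_in/(Q + kV) = 1.2815 mol/L; C(t) = C_ss + (C₀ − C_ss) e^(−a t).
C(5.79) = 1.2815 + (-1.2815)·e^(−0.29077·5.79) = 1.2815 + (-1.2815)·0.18571 = 1.0435 mol/L.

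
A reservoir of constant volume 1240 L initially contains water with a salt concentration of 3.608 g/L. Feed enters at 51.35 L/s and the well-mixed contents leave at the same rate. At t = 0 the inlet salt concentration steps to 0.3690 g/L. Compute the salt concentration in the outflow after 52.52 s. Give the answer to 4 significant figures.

0.7370 g/L

Mass balance on the solute (V constant): V dC/dt = Q(C_in − C).
So dC/dt = (C_in − C)/τ with τ = V/Q = 1240/51.35 = 24.1480 s.
This is linear first-order; C(t) = C_in + (C₀ − C_in) e^(−t/τ).
C(52.52) = 0.3690 + (3.608 − 0.3690)·e^(−52.52/24.1480) = 0.3690 + (3.23900)·0.113617 = 0.737006 g/L.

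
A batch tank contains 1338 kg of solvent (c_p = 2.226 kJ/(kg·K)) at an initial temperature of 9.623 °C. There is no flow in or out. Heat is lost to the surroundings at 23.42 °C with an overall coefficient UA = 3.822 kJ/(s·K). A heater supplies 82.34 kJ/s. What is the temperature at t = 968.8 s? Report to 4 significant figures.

34.77 °C

M c_p dT/dt = −UA(T − T_amb) + Q̇.
dT/dt = (T_ss − T)/τ with T_ss = T_amb + Q̇/UA = 23.42 + 82.34/3.822 = 44.9637 °C, τ = M c_p/UA = 1338·2.226/3.822 = 779.275 s.
Solution: T(t) = T_ss + (T₀ − T_ss) e^(−t/τ).
T(968.8) = 44.9637 + (-35.3407)·0.288458 = 34.7694 °C.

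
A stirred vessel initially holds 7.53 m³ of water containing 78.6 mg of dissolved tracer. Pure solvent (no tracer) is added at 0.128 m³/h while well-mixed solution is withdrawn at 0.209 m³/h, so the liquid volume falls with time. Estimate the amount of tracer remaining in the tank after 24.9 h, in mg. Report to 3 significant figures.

Let m(t) be the amount of tracer. Volume: V(t) = V₀ + (Q_in − Q_out) t = 7.53 − 0.081000 t; V(24.9) = 5.5131 m³.
Species balance (pure solvent in): dm/dt = −Q_out · m/V(t).
Separate: dm/m = −Q_out dt/V(t) ⇒ ln(m/m₀) = −(Q_out/(Q_in−Q_out)) ln(V/V₀).
m = m₀ (V₀/V)^(Q_out/(Q_in−Q_out)) = 78.6 × (7.53/5.5131)^(-2.5802) = 35.161 mg.

35.2 mg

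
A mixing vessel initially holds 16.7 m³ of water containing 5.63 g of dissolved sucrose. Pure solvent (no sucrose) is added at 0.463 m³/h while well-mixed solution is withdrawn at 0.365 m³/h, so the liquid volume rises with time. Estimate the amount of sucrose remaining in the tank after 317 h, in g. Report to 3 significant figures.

Total volume: dV/dt = Q_in − Q_out = 0.098000 m³/h, so V(t) = 16.7 + 0.098000 t and V(317) = 47.766 m³.
Solute balance: dm/dt = 0 − Q_out C = −Q_out m/V(t).
dm/m = −Q_out dt/(V₀ + 0.098000 t); integrating gives ln(m/m₀) = −(Q_out/(Q_in−Q_out)) ln(V/V₀).
m = m₀ (V₀/V)^(Q_out/(Q_in−Q_out)) = 5.63 × (16.7/47.766)^(3.7245) = 0.11237 g.

0.112 g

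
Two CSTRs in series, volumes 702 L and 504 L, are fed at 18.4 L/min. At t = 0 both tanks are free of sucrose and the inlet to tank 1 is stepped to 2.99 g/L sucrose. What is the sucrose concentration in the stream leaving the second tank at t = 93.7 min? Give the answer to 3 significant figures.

Species balance on tank i: dCᵢ/dt = (Cᵢ₋₁ − Cᵢ)/τᵢ with τᵢ = Vᵢ/Q.
τ₁ = 702/18.4 = 38.152 min; τ₂ = 504/18.4 = 27.391 min.
Solving the cascade with C₁(0)=C₂(0)=0 gives C₂(t) = C_in[1 − (τ₁ e^(−t/τ₁) − τ₂ e^(−t/τ₂))/(τ₁ − τ₂)].
At t = 93.7: e^(−t/τ₁) = 0.085781, e^(−t/τ₂) = 0.032686.
C₂ = 2.99·[1 − (38.152·0.085781 − 27.391·0.032686)/(10.761)] = 2.99·0.77907 = 2.3294 g/L.

2.33 g/L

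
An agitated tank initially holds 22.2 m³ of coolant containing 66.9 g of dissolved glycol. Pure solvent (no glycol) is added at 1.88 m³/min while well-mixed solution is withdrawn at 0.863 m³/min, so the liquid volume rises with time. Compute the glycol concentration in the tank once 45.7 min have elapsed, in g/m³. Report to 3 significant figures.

0.374 g/m³

Let m(t) be the amount of glycol. Volume: V(t) = V₀ + (Q_in − Q_out) t = 22.2 + 1.0170 t; V(45.7) = 68.677 m³.
Species balance (pure solvent in): dm/dt = −Q_out · m/V(t).
dm/m = −Q_out dt/(V₀ + 1.0170 t); integrating gives ln(m/m₀) = −(Q_out/(Q_in−Q_out)) ln(V/V₀).
m = m₀ (V₀/V)^(Q_out/(Q_in−Q_out)) = 66.9 × (22.2/68.677)^(0.84857) = 25.659 g.
C = m/V = 25.659/68.677 = 0.37362 g/m³.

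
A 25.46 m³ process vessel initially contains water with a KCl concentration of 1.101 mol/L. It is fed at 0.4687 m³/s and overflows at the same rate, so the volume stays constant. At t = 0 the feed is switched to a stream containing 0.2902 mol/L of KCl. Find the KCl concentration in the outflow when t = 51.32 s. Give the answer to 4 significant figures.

Unsteady species balance (constant V, well mixed): V dC/dt = Q(C_in − C).
Time constant τ = V/Q = 25.46/0.4687 = 54.3205 s.
Integrating: C(t) = C_in + (C₀ − C_in) e^(−t/τ).
C(51.32) = 0.2902 + (1.101 − 0.2902)·e^(−51.32/54.3205) = 0.2902 + (0.810800)·0.388771 = 0.605416 mol/L.

0.6054 mol/L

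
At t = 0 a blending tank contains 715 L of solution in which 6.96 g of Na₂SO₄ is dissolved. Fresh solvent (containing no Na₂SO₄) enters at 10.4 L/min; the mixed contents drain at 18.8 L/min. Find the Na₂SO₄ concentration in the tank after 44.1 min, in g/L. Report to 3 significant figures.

Let m(t) be the amount of Na₂SO₄. Volume: V(t) = V₀ + (Q_in − Q_out) t = 715 − 8.4000 t; V(44.1) = 344.56 L.
No Na₂SO₄ enters, so dm/dt = −Q_out · (m/V).
Separate: dm/m = −Q_out dt/V(t) ⇒ ln(m/m₀) = −(Q_out/(Q_in−Q_out)) ln(V/V₀).
m = m₀ (V₀/V)^(Q_out/(Q_in−Q_out)) = 6.96 × (715/344.56)^(-2.2381) = 1.3584 g.
C = m/V = 1.3584/344.56 = 0.0039425 g/L.

0.00394 g/L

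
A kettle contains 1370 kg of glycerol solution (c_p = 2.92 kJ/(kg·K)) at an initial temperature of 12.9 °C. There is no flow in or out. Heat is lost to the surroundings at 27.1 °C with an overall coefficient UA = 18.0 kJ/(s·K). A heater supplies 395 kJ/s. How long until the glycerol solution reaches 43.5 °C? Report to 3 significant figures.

First-law balance (no shaft work): M c_p dT/dt = −UA(T − T_amb) + Q̇.
τ = M c_p/UA = 222.24 s; T_ss = T_amb + Q̇/UA = 27.1 + 395/18.0 = 49.044 °C.
T(t) = T_ss + (T₀ − T_ss)e^(−t/τ); set T = 43.5:
t = −τ ln[(T − T_ss)/(T₀ − T_ss)] = −222.24 · ln(0.15340) = 416.65 s.

417 s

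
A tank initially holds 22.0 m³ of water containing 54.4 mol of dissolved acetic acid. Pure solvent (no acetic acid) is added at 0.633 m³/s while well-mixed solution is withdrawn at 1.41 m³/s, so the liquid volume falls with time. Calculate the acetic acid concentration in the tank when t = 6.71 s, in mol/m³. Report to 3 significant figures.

Let m(t) be the amount of acetic acid. Volume: V(t) = V₀ + (Q_in − Q_out) t = 22.0 − 0.77700 t; V(6.71) = 16.786 m³.
Solute balance: dm/dt = 0 − Q_out C = −Q_out m/V(t).
dm/m = −Q_out dt/(V₀ − 0.77700 t); integrating gives ln(m/m₀) = −(Q_out/(Q_in−Q_out)) ln(V/V₀).
m = m₀ (V₀/V)^(Q_out/(Q_in−Q_out)) = 54.4 × (22.0/16.786)^(-1.8147) = 33.299 mol.
C = m/V = 33.299/16.786 = 1.9837 mol/m³.

1.98 mol/m³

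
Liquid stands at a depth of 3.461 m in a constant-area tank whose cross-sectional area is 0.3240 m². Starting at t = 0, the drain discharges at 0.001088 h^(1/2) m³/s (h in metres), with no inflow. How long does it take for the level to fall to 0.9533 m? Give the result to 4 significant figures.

With no inflow, A dh/dt = −0.001088 √h.
Separate and integrate: 2(√h − √h₀) = −(0.001088/A) t.
t = 2A(√h₀ − √h)/0.001088 = 2·0.3240·(√3.461 − √0.9533)/0.001088
  = 0.648000 × (1.86038 − 0.976371) / 0.001088 = 526.503 s.

526.5 s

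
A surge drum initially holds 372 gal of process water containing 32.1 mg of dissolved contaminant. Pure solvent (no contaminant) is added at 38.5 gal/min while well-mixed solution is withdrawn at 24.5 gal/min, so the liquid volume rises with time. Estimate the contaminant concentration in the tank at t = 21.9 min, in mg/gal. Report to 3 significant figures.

Total volume: dV/dt = Q_in − Q_out = 14.000 gal/min, so V(t) = 372 + 14.000 t and V(21.9) = 678.60 gal.
Species balance (pure solvent in): dm/dt = −Q_out · m/V(t).
Separate: dm/m = −Q_out dt/V(t) ⇒ ln(m/m₀) = −(Q_out/(Q_in−Q_out)) ln(V/V₀).
m = m₀ (V₀/V)^(Q_out/(Q_in−Q_out)) = 32.1 × (372/678.60)^(1.7500) = 11.211 mg.
C = m/V = 11.211/678.60 = 0.016520 mg/gal.

0.0165 mg/gal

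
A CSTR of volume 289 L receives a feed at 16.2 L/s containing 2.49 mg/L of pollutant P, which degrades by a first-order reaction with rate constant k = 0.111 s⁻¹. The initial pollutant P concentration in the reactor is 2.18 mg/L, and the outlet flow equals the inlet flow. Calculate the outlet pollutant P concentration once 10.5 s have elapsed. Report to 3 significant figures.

V dC/dt = Q(C_in − C) − k V C.
This is linear with rate a = Q/V + k = 0.16706 s⁻¹.
C_ss = Q C_in/(Q + kV) = 0.83552 mg/L; C(t) = C_ss + (C₀ − C_ss) e^(−a t).
C(10.5) = 0.83552 + (1.3445)·e^(−0.16706·10.5) = 0.83552 + (1.3445)·0.17307 = 1.0682 mg/L.

1.07 mg/L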